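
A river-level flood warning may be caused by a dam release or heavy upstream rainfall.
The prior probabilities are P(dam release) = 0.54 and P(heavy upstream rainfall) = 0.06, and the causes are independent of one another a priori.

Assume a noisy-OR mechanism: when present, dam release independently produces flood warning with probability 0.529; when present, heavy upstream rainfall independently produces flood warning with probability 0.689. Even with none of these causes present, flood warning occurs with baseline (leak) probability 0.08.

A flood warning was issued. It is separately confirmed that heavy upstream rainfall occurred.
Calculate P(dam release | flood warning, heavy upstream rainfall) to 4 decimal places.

Under noisy-OR, P(flood warning | causes) = 1 − (1−0.08)·∏(1−qᵢ) over the active causes.
Enumerate both values of dam release and weight by the priors:
  P(flood warning | heavy upstream rainfall) = 0.71388*0.46 + 0.865237*0.54
        = 0.328385 + 0.467228 = 0.795613
Configurations with dam release contribute 0.467228, so
  P(dam release | flood warning, heavy upstream rainfall) = 0.467228 / 0.795613 ≈ 0.5873

P(dam release | flood warning, heavy upstream rainfall) ≈ 0.5873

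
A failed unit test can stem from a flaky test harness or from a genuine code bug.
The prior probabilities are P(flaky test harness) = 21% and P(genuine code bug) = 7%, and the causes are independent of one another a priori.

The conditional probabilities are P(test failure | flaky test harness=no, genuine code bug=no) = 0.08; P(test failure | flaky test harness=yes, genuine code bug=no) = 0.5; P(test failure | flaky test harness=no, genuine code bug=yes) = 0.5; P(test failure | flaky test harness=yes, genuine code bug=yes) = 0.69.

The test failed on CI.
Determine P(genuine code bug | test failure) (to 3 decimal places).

P(genuine code bug | test failure) ≈ 0.195

P(test failure) = 0.08*0.79*0.93 + 0.5*0.79*0.07 + 0.5*0.21*0.93 + 0.69*0.21*0.07 = 0.058776 + 0.027650 + 0.097650 + 0.010143 = 0.194219
Of this, 0.037793 comes from 0.027650 + 0.010143 (the genuine code bug=true cases).
Hence the posterior is 0.037793/0.194219 ≈ 0.195.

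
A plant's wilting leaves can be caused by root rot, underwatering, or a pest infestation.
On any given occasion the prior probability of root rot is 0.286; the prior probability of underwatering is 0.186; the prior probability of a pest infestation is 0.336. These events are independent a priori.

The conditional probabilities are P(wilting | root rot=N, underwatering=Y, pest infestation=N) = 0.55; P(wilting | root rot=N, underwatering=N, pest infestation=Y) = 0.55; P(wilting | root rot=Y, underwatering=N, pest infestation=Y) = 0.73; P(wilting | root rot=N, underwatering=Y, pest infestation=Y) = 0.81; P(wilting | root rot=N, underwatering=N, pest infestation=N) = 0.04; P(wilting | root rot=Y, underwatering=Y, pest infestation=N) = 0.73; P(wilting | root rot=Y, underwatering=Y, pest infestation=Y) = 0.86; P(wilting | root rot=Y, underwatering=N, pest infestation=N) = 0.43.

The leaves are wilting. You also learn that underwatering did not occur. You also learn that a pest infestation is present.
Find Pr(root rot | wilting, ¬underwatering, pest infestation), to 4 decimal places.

Pr(root rot | wilting, ¬underwatering, pest infestation) ≈ 0.3471

Numerator (weight on configurations with root rot): 0.73·0.286 = 0.208780
The normalizing constant is 0.55·0.714 + 0.73·0.286 = 0.601480
P(root rot | wilting, ¬underwatering, pest infestation) = 0.208780/0.601480 ≈ 0.3471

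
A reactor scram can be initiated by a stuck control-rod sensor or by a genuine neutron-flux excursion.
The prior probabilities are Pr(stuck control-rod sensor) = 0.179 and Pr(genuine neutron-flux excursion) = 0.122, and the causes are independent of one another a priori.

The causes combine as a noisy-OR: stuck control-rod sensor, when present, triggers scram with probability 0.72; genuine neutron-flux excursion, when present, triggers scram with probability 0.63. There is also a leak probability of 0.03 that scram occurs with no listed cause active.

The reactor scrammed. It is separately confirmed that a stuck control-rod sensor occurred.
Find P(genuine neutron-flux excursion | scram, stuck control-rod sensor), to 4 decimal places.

Under noisy-OR, P(scram | causes) = 1 − (1−0.03)·∏(1−qᵢ) over the active causes.
Enumerate both values of genuine neutron-flux excursion and weight by the priors:
  P(scram | stuck control-rod sensor) = 0.7284*0.878 + 0.899508*0.122
        = 0.639535 + 0.109740 = 0.749275
Configurations with genuine neutron-flux excursion contribute 0.109740, so
  P(genuine neutron-flux excursion | scram, stuck control-rod sensor) = 0.109740 / 0.749275 ≈ 0.1465

P(genuine neutron-flux excursion | scram, stuck control-rod sensor) ≈ 0.1465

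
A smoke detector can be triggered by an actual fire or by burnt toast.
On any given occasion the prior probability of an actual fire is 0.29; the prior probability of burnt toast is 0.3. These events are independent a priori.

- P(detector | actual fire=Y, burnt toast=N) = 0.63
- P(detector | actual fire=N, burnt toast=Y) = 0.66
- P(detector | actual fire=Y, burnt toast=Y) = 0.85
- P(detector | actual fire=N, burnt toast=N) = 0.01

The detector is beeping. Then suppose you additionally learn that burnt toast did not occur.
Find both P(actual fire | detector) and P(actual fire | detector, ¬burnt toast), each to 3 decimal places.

Weight on actual fire=true, given the evidence: 0.127890 + 0.073950 = 0.201840
Denominator P(detector): 0.01·0.71·0.7 + 0.66·0.71·0.3 + 0.63·0.29·0.7 + 0.85·0.29·0.3 = 0.347390
P(actual fire | detector) = 0.201840/0.347390 ≈ 0.581

With the extra evidence:
P(detector | ¬burnt toast) = 0.01·0.71 + 0.63·0.29 = 0.007100 + 0.182700 = 0.189800
The actual fire-present share is 0.63·0.29 = 0.182700.
Hence the posterior is 0.182700/0.189800 ≈ 0.963.
Ruling out burnt toast raises the posterior on actual fire — the flip side of explaining away.

P(actual fire | detector) ≈ 0.581; P(actual fire | detector, ¬burnt toast) ≈ 0.963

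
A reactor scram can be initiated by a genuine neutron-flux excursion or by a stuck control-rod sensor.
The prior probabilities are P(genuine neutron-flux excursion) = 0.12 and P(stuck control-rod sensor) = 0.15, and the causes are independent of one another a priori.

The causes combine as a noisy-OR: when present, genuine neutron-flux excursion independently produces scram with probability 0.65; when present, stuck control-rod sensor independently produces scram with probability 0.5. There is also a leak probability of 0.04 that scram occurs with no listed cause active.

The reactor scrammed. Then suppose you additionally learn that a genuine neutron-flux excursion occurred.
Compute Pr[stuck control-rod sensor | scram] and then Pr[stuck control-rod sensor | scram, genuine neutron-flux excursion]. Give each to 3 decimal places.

Pr[stuck control-rod sensor | scram] ≈ 0.461; Pr[stuck control-rod sensor | scram, genuine neutron-flux excursion] ≈ 0.181

Under noisy-OR, P(scram | causes) = 1 − (1−0.04)·∏(1−qᵢ) over the active causes.
P(scram) = 0.04*0.88*0.85 + 0.52*0.88*0.15 + 0.664*0.12*0.85 + 0.832*0.12*0.15 = 0.029920 + 0.068640 + 0.067728 + 0.014976 = 0.181264
Of this, 0.083616 comes from 0.068640 + 0.014976 (the stuck control-rod sensor=true cases).
So P(stuck control-rod sensor | scram) = 0.083616/0.181264 ≈ 0.461.

Now condition on the additional information:
Enumerate both values of stuck control-rod sensor and weight by the priors:
  P(scram | genuine neutron-flux excursion) = 0.664×0.85 + 0.832×0.15
        = 0.564400 + 0.124800 = 0.689200
Keeping only the stuck control-rod sensor-present terms gives 0.124800, so
  P(stuck control-rod sensor | scram, genuine neutron-flux excursion) = 0.124800 / 0.689200 ≈ 0.181
— genuine neutron-flux excursion explains away the evidence for stuck control-rod sensor.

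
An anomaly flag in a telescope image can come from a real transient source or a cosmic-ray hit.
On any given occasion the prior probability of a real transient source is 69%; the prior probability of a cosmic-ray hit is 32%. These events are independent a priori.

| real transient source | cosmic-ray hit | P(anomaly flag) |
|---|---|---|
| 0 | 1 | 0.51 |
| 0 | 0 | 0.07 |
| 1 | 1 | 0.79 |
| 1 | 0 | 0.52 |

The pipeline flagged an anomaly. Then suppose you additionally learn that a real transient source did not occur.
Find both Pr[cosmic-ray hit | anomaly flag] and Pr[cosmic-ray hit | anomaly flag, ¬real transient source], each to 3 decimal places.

Pr[cosmic-ray hit | anomaly flag] ≈ 0.465; Pr[cosmic-ray hit | anomaly flag, ¬real transient source] ≈ 0.774

Enumerate the 4 (real transient source, cosmic-ray hit) configurations and weight by the priors:
  P(anomaly flag) = 0.07*0.31*0.68 + 0.51*0.31*0.32 + 0.52*0.69*0.68 + 0.79*0.69*0.32
        = 0.014756 + 0.050592 + 0.243984 + 0.174432 = 0.483764
Keeping only the cosmic-ray hit-present terms gives 0.225024, so
  P(cosmic-ray hit | anomaly flag) = 0.225024 / 0.483764 ≈ 0.465

Now also conditioning on real transient source≠true:
Weight on cosmic-ray hit=true, given the evidence: 0.51·0.32 = 0.163200
Denominator P(anomaly flag | ¬real transient source): 0.07·0.68 + 0.51·0.32 = 0.210800
Posterior = 0.163200 / 0.210800 ≈ 0.774
With real transient source excluded, cosmic-ray hit must carry more of the explanatory weight for the anomaly flag.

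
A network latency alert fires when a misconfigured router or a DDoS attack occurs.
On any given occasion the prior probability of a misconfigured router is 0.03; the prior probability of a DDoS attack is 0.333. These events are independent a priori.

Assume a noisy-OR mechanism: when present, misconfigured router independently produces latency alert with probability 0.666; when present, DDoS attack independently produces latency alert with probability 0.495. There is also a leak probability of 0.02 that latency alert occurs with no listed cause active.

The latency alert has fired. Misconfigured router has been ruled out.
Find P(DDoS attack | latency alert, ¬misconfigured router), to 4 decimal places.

Under noisy-OR, P(latency alert | causes) = 1 − (1−0.02)·∏(1−qᵢ) over the active causes.
By total probability over both values of DDoS attack:
  P(latency alert | ¬misconfigured router) = 0.02·0.667 + 0.5051·0.333
        = 0.013340 + 0.168198 = 0.181538
The terms with DDoS attack present sum to 0.168198, so
  P(DDoS attack | latency alert, ¬misconfigured router) = 0.168198 / 0.181538 ≈ 0.9265

P(DDoS attack | latency alert, ¬misconfigured router) ≈ 0.9265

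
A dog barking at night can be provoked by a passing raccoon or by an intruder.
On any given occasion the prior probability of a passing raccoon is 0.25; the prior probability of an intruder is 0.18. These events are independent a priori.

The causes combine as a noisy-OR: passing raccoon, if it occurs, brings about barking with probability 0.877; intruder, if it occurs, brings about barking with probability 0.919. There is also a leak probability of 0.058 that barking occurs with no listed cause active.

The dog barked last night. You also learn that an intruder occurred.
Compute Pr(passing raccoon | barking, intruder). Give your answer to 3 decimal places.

Pr(passing raccoon | barking, intruder) ≈ 0.263

Under noisy-OR, P(barking | causes) = 1 − (1−0.058)·∏(1−qᵢ) over the active causes.
Numerator (weight on configurations with passing raccoon): 0.990615·0.25 = 0.247654
The normalizing constant is 0.923698·0.75 + 0.990615·0.25 = 0.940428
P(passing raccoon | barking, intruder) = 0.247654/0.940428 ≈ 0.263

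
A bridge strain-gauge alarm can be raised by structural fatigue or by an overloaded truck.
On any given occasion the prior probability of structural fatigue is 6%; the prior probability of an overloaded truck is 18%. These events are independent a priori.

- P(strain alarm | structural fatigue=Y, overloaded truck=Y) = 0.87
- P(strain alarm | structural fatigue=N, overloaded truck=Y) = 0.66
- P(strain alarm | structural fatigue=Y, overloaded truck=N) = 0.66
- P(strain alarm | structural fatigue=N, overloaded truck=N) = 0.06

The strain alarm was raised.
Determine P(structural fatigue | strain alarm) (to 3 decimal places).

P(structural fatigue | strain alarm) ≈ 0.210

P(strain alarm) = 0.06×0.94×0.82 + 0.66×0.94×0.18 + 0.66×0.06×0.82 + 0.87×0.06×0.18 = 0.046248 + 0.111672 + 0.032472 + 0.009396 = 0.199788
The structural fatigue-present share is 0.032472 + 0.009396 = 0.041868.
P(structural fatigue | strain alarm) = 0.041868 / 0.199788 ≈ 0.210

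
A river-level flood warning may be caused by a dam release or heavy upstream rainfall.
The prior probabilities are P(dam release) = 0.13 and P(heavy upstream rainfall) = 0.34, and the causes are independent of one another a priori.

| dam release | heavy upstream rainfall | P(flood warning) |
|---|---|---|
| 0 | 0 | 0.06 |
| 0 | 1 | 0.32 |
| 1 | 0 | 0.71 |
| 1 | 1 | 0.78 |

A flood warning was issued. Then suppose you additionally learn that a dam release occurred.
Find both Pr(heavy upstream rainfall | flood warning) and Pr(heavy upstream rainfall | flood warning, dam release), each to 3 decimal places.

Pr(heavy upstream rainfall | flood warning) ≈ 0.575; Pr(heavy upstream rainfall | flood warning, dam release) ≈ 0.361

P(flood warning) = 0.06×0.87×0.66 + 0.32×0.87×0.34 + 0.71×0.13×0.66 + 0.78×0.13×0.34 = 0.034452 + 0.094656 + 0.060918 + 0.034476 = 0.224502
Restricting to configurations with heavy upstream rainfall present: 0.094656 + 0.034476 = 0.129132.
Hence the posterior is 0.129132/0.224502 ≈ 0.575.

With the extra evidence:
For the numerator, keep only heavy upstream rainfall=true terms: 0.78*0.34 = 0.265200
Normalizer over all consistent configurations: 0.71*0.66 + 0.78*0.34 = 0.733800
P(heavy upstream rainfall | flood warning, dam release) = 0.265200/0.733800 ≈ 0.361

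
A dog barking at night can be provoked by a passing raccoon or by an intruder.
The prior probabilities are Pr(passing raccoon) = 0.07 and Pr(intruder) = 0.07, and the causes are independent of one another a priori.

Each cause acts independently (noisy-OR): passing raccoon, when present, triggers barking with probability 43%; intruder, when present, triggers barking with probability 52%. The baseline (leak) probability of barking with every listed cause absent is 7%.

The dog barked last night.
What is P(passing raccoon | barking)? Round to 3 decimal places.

P(passing raccoon | barking) ≈ 0.262

Under noisy-OR, P(barking | causes) = 1 − (1−0.07)·∏(1−qᵢ) over the active causes.
P(barking) = 0.07×0.93×0.93 + 0.5536×0.93×0.07 + 0.4699×0.07×0.93 + 0.745552×0.07×0.07 = 0.060543 + 0.036039 + 0.030590 + 0.003653 = 0.130825
The passing raccoon-present share is 0.030590 + 0.003653 = 0.034243.
So P(passing raccoon | barking) = 0.034243/0.130825 ≈ 0.262.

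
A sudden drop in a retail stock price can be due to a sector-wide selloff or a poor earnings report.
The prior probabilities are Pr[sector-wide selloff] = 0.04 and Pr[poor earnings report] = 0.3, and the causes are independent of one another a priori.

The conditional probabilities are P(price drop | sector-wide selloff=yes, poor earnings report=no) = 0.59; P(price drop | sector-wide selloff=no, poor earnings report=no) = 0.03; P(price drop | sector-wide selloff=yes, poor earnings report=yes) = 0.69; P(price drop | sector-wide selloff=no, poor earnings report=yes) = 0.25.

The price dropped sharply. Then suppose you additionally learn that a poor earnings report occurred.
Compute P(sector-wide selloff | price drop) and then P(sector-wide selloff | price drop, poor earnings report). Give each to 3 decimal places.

P(sector-wide selloff | price drop) ≈ 0.212; P(sector-wide selloff | price drop, poor earnings report) ≈ 0.103

P(price drop) = 0.03·0.96·0.7 + 0.25·0.96·0.3 + 0.59·0.04·0.7 + 0.69·0.04·0.3 = 0.020160 + 0.072000 + 0.016520 + 0.008280 = 0.116960
The sector-wide selloff-present share is 0.016520 + 0.008280 = 0.024800.
Hence the posterior is 0.024800/0.116960 ≈ 0.212.

Now also conditioning on poor earnings report=true:
By total probability over both values of sector-wide selloff:
  P(price drop | poor earnings report) = 0.25*0.96 + 0.69*0.04
        = 0.240000 + 0.027600 = 0.267600
Keeping only the sector-wide selloff-present terms gives 0.027600, so
  P(sector-wide selloff | price drop, poor earnings report) = 0.027600 / 0.267600 ≈ 0.103
— poor earnings report explains away the evidence for sector-wide selloff.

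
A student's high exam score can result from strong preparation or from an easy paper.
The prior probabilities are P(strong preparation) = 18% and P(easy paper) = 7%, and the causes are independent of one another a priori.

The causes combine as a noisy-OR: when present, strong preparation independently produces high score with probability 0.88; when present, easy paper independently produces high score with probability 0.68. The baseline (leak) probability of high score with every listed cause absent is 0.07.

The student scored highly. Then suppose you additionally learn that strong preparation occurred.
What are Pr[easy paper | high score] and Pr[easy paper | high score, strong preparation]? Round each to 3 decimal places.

Pr[easy paper | high score] ≈ 0.206; Pr[easy paper | high score, strong preparation] ≈ 0.076

Under noisy-OR, P(high score | causes) = 1 − (1−0.07)·∏(1−qᵢ) over the active causes.
Weight on easy paper=true, given the evidence: 0.040318 + 0.012150 = 0.052468
Normalizer over all consistent configurations: 0.07*0.82*0.93 + 0.7024*0.82*0.07 + 0.8884*0.18*0.93 + 0.964288*0.18*0.07 = 0.254568
Posterior = 0.052468 / 0.254568 ≈ 0.206

Now condition on the additional information:
P(high score | strong preparation) = 0.8884*0.93 + 0.964288*0.07 = 0.826212 + 0.067500 = 0.893712
Of this, 0.067500 comes from 0.964288*0.07 (the easy paper=true cases).
Hence the posterior is 0.067500/0.893712 ≈ 0.076.
Conditioning on strong preparation lowers the posterior on easy paper: the classic explaining-away effect in a common-effect structure.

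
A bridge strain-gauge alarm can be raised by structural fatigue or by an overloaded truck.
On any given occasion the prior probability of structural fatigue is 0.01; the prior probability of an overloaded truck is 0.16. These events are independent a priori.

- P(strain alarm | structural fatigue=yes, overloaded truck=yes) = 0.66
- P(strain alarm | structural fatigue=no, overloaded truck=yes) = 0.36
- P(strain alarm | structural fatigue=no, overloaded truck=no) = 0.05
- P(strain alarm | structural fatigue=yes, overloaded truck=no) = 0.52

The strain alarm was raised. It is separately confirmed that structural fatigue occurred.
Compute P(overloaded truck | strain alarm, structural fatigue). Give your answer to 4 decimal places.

For the numerator, keep only overloaded truck=true terms: 0.66×0.16 = 0.105600
The normalizing constant is 0.52×0.84 + 0.66×0.16 = 0.542400
P(overloaded truck | strain alarm, structural fatigue) = 0.105600/0.542400 ≈ 0.1947

P(overloaded truck | strain alarm, structural fatigue) ≈ 0.1947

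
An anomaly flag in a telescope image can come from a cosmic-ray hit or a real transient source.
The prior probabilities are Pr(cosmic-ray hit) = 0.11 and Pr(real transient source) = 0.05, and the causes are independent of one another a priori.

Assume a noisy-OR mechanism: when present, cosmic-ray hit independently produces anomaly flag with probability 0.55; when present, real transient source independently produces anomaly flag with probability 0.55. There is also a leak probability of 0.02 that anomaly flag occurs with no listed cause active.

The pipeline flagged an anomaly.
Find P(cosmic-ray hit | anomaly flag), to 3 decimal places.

Under noisy-OR, P(anomaly flag | causes) = 1 − (1−0.02)·∏(1−qᵢ) over the active causes.
Numerator (weight on configurations with cosmic-ray hit): 0.058416 + 0.004409 = 0.062825
The normalizing constant is 0.02*0.89*0.95 + 0.559*0.89*0.05 + 0.559*0.11*0.95 + 0.80155*0.11*0.05 = 0.104611
P(cosmic-ray hit | anomaly flag) = 0.062825/0.104611 ≈ 0.601

P(cosmic-ray hit | anomaly flag) ≈ 0.601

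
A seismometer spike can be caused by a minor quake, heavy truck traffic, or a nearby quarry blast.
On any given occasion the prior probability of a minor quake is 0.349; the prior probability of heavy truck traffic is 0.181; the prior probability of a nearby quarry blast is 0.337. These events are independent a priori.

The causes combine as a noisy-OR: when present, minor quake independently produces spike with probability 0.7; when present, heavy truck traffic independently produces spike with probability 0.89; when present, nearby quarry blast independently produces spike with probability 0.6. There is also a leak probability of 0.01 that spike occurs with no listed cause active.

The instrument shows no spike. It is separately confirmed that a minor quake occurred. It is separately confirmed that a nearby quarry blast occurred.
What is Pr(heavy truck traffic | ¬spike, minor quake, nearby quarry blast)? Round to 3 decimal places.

Under noisy-OR, P(spike | causes) = 1 − (1−0.01)·∏(1−qᵢ) over the active causes.
By total probability over both values of heavy truck traffic:
  P(¬spike | minor quake, nearby quarry blast) = 0.1188*0.819 + 0.013068*0.181
        = 0.097297 + 0.002365 = 0.099662
Keeping only the heavy truck traffic-present terms gives 0.002365, so
  P(heavy truck traffic | ¬spike, minor quake, nearby quarry blast) = 0.002365 / 0.099662 ≈ 0.024

Pr(heavy truck traffic | ¬spike, minor quake, nearby quarry blast) ≈ 0.024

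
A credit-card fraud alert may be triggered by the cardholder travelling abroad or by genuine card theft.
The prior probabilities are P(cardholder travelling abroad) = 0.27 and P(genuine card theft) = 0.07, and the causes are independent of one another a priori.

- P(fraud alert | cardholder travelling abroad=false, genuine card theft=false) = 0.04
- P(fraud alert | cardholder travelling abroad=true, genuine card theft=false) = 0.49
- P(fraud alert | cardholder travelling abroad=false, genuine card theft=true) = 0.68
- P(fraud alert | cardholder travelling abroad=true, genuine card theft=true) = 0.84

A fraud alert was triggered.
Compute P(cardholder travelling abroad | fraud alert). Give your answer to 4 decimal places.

P(cardholder travelling abroad | fraud alert) ≈ 0.6917

Weight on cardholder travelling abroad=true, given the evidence: 0.123039 + 0.015876 = 0.138915
Denominator P(fraud alert): 0.04*0.73*0.93 + 0.68*0.73*0.07 + 0.49*0.27*0.93 + 0.84*0.27*0.07 = 0.200819
P(cardholder travelling abroad | fraud alert) = 0.138915/0.200819 ≈ 0.6917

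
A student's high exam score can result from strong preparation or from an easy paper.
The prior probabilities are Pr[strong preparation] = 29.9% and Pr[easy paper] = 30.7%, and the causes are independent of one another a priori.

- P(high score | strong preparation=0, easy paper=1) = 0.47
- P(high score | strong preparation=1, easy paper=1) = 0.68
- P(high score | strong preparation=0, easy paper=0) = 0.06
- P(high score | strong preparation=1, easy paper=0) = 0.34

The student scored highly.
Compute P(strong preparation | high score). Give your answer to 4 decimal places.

P(high score) = 0.06·0.701·0.693 + 0.47·0.701·0.307 + 0.34·0.299·0.693 + 0.68·0.299·0.307 = 0.029148 + 0.101147 + 0.070450 + 0.062419 = 0.263164
Restricting to configurations with strong preparation present: 0.070450 + 0.062419 = 0.132869.
Hence the posterior is 0.132869/0.263164 ≈ 0.5049.

P(strong preparation | high score) ≈ 0.5049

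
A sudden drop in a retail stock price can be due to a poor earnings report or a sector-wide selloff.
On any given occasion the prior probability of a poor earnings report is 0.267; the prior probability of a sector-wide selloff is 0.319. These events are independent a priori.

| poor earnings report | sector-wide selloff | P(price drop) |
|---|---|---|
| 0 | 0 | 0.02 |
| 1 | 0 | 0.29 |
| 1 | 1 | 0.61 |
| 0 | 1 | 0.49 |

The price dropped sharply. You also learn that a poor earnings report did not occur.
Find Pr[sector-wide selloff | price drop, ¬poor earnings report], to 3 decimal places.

P(price drop | ¬poor earnings report) = 0.02*0.681 + 0.49*0.319 = 0.013620 + 0.156310 = 0.169930
Restricting to configurations with sector-wide selloff present: 0.49*0.319 = 0.156310.
Hence the posterior is 0.156310/0.169930 ≈ 0.920.

Pr[sector-wide selloff | price drop, ¬poor earnings report] ≈ 0.920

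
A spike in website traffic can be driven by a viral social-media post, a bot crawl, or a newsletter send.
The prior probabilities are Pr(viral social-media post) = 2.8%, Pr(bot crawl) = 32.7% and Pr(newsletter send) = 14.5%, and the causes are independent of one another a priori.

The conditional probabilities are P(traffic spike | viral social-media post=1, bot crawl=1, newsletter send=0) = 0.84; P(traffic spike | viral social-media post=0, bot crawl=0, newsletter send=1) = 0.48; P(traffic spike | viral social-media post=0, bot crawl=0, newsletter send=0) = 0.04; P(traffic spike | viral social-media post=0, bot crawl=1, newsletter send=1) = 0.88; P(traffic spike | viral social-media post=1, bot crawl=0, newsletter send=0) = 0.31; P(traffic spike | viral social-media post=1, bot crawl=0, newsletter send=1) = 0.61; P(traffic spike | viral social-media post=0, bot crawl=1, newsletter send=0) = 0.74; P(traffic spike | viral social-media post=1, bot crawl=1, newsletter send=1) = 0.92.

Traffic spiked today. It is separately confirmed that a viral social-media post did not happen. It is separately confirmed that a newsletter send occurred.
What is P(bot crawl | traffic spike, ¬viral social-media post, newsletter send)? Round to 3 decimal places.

Weight on bot crawl=true, given the evidence: 0.88*0.327 = 0.287760
Denominator P(traffic spike | ¬viral social-media post, newsletter send): 0.48*0.673 + 0.88*0.327 = 0.610800
Posterior = 0.287760 / 0.610800 ≈ 0.471

P(bot crawl | traffic spike, ¬viral social-media post, newsletter send) ≈ 0.471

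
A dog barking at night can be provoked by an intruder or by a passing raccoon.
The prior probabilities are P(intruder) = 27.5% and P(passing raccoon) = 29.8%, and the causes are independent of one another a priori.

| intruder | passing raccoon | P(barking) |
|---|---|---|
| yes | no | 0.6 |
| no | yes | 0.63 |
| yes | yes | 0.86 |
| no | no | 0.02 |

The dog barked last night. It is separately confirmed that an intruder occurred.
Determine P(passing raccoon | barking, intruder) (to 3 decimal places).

P(barking | intruder) = 0.6*0.702 + 0.86*0.298 = 0.421200 + 0.256280 = 0.677480
Of this, 0.256280 comes from 0.86*0.298 (the passing raccoon=true cases).
P(passing raccoon | barking, intruder) = 0.256280 / 0.677480 ≈ 0.378

P(passing raccoon | barking, intruder) ≈ 0.378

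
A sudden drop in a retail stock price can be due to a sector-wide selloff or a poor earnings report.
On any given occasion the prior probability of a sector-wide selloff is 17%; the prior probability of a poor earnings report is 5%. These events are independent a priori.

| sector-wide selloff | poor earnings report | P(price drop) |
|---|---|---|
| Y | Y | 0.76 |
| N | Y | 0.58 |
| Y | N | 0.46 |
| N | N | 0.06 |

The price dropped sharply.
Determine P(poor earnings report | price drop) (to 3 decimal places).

P(poor earnings report | price drop) ≈ 0.201

For the numerator, keep only poor earnings report=true terms: 0.024070 + 0.006460 = 0.030530
Normalizer over all consistent configurations: 0.06×0.83×0.95 + 0.58×0.83×0.05 + 0.46×0.17×0.95 + 0.76×0.17×0.05 = 0.152130
Posterior = 0.030530 / 0.152130 ≈ 0.201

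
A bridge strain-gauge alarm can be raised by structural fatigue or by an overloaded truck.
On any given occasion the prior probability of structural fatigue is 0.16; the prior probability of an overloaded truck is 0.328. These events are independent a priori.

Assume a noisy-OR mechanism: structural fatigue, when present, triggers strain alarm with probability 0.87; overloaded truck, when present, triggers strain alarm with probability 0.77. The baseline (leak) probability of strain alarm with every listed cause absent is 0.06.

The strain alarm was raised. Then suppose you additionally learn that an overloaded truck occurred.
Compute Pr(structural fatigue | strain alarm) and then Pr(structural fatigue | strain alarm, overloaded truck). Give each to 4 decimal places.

Pr(structural fatigue | strain alarm) ≈ 0.3679; Pr(structural fatigue | strain alarm, overloaded truck) ≈ 0.1911

Under noisy-OR, P(strain alarm | causes) = 1 − (1−0.06)·∏(1−qᵢ) over the active causes.
P(strain alarm) = 0.06×0.84×0.672 + 0.7838×0.84×0.328 + 0.8778×0.16×0.672 + 0.971894×0.16×0.328 = 0.033869 + 0.215953 + 0.094381 + 0.051005 = 0.395208
The structural fatigue-present share is 0.094381 + 0.051005 = 0.145386.
P(structural fatigue | strain alarm) = 0.145386 / 0.395208 ≈ 0.3679

Now also conditioning on overloaded truck=true:
P(strain alarm | overloaded truck) = 0.7838*0.84 + 0.971894*0.16 = 0.658392 + 0.155503 = 0.813895
The structural fatigue-present share is 0.971894*0.16 = 0.155503.
P(structural fatigue | strain alarm, overloaded truck) = 0.155503 / 0.813895 ≈ 0.1911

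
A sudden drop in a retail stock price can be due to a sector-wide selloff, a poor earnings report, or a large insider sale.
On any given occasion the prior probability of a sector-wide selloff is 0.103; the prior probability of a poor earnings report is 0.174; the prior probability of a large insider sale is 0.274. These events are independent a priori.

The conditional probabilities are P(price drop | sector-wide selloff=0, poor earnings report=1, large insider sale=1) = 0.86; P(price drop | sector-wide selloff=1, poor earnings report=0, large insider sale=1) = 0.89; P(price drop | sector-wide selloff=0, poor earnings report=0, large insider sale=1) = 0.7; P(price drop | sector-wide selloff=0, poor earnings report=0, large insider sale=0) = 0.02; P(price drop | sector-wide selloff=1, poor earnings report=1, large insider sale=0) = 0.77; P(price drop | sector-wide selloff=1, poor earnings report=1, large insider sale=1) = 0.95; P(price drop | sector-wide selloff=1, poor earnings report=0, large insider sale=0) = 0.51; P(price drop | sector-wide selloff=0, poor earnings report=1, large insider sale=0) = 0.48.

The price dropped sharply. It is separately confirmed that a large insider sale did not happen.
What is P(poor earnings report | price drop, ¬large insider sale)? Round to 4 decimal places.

P(poor earnings report | price drop, ¬large insider sale) ≈ 0.6038

P(price drop | ¬large insider sale) = 0.02·0.897·0.826 + 0.48·0.897·0.174 + 0.51·0.103·0.826 + 0.77·0.103·0.174 = 0.014818 + 0.074917 + 0.043390 + 0.013800 = 0.146925
Restricting to configurations with poor earnings report present: 0.074917 + 0.013800 = 0.088717.
So P(poor earnings report | price drop, ¬large insider sale) = 0.088717/0.146925 ≈ 0.6038.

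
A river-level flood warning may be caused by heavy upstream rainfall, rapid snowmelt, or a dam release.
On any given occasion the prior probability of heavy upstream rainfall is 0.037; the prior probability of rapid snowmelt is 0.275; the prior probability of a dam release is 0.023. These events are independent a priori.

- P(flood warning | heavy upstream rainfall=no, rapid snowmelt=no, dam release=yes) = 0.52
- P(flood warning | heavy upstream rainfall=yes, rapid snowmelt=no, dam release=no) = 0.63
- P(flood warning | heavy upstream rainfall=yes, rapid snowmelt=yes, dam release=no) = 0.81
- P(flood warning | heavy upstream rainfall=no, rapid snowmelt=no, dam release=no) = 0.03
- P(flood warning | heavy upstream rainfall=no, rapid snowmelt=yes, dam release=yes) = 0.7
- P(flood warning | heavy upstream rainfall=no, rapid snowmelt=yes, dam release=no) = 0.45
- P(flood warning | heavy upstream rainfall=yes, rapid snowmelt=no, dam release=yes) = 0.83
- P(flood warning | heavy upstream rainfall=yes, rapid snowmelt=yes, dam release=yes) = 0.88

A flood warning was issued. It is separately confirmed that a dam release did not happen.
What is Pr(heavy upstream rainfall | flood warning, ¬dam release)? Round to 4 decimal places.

Pr(heavy upstream rainfall | flood warning, ¬dam release) ≈ 0.1521

Numerator (weight on configurations with heavy upstream rainfall): 0.016900 + 0.008242 = 0.025142
The normalizing constant is 0.03*0.963*0.725 + 0.45*0.963*0.275 + 0.63*0.037*0.725 + 0.81*0.037*0.275 = 0.165258
P(heavy upstream rainfall | flood warning, ¬dam release) = 0.025142/0.165258 ≈ 0.1521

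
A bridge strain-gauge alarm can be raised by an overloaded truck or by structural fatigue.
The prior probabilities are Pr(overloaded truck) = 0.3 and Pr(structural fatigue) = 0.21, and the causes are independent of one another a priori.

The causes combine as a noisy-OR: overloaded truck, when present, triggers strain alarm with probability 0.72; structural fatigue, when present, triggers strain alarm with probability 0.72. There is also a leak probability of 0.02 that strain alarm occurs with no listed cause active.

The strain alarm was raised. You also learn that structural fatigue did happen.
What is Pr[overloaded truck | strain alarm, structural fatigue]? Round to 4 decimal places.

Pr[overloaded truck | strain alarm, structural fatigue] ≈ 0.3529

Under noisy-OR, P(strain alarm | causes) = 1 − (1−0.02)·∏(1−qᵢ) over the active causes.
Sum P(strain alarm|·) weighted by the priors over both values of overloaded truck:
  P(strain alarm | structural fatigue) = 0.7256·0.7 + 0.923168·0.3
        = 0.507920 + 0.276950 = 0.784870
Keeping only the overloaded truck-present terms gives 0.276950, so
  P(overloaded truck | strain alarm, structural fatigue) = 0.276950 / 0.784870 ≈ 0.3529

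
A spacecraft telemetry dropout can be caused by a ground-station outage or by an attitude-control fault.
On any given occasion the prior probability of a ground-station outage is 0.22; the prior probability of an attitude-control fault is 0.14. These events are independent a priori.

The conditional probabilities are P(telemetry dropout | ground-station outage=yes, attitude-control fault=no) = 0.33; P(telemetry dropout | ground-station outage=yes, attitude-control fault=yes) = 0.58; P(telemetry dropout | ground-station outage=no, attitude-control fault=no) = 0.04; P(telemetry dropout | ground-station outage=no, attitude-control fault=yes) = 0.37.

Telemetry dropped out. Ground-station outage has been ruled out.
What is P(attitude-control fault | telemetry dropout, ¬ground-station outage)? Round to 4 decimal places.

P(attitude-control fault | telemetry dropout, ¬ground-station outage) ≈ 0.6009

P(telemetry dropout | ¬ground-station outage) = 0.04·0.86 + 0.37·0.14 = 0.034400 + 0.051800 = 0.086200
The attitude-control fault-present share is 0.37·0.14 = 0.051800.
P(attitude-control fault | telemetry dropout, ¬ground-station outage) = 0.051800 / 0.086200 ≈ 0.6009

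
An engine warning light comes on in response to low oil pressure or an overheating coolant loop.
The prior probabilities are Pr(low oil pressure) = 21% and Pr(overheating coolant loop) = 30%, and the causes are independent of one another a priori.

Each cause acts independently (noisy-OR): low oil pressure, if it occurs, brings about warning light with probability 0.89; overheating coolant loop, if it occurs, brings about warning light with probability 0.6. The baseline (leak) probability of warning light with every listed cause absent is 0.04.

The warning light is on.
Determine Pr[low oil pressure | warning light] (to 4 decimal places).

Under noisy-OR, P(warning light | causes) = 1 − (1−0.04)·∏(1−qᵢ) over the active causes.
P(warning light) = 0.04×0.79×0.7 + 0.616×0.79×0.3 + 0.8944×0.21×0.7 + 0.95776×0.21×0.3 = 0.022120 + 0.145992 + 0.131477 + 0.060339 = 0.359928
Of this, 0.191816 comes from 0.131477 + 0.060339 (the low oil pressure=true cases).
Hence the posterior is 0.191816/0.359928 ≈ 0.5329.

Pr[low oil pressure | warning light] ≈ 0.5329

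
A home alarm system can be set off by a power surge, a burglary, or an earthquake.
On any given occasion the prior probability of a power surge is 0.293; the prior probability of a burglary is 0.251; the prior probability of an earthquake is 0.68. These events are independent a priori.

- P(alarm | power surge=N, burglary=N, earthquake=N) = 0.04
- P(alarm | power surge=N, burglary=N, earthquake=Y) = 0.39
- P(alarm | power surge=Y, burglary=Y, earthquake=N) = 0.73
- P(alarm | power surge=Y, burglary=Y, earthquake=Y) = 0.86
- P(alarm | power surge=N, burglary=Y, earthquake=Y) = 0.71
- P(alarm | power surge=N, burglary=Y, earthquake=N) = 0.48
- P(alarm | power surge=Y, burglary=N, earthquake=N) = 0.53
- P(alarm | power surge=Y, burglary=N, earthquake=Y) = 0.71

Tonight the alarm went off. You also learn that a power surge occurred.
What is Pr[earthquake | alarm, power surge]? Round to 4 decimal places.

Numerator (weight on configurations with earthquake): 0.361617 + 0.146785 = 0.508402
Normalizer over all consistent configurations: 0.53×0.749×0.32 + 0.71×0.749×0.68 + 0.73×0.251×0.32 + 0.86×0.251×0.68 = 0.694066
Posterior = 0.508402 / 0.694066 ≈ 0.7325

Pr[earthquake | alarm, power surge] ≈ 0.7325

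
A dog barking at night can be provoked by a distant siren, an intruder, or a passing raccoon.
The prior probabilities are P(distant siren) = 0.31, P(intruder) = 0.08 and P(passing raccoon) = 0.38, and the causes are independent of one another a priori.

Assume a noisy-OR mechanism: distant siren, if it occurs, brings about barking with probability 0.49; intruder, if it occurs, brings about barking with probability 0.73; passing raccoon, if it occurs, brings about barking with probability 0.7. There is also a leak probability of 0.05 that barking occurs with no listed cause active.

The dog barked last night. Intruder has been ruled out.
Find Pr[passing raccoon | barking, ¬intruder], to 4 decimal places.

Pr[passing raccoon | barking, ¬intruder] ≈ 0.7052

Under noisy-OR, P(barking | causes) = 1 − (1−0.05)·∏(1−qᵢ) over the active causes.
P(barking | ¬intruder) = 0.05·0.69·0.62 + 0.715·0.69·0.38 + 0.5155·0.31·0.62 + 0.85465·0.31·0.38 = 0.021390 + 0.187473 + 0.099079 + 0.100678 = 0.408620
Of this, 0.288151 comes from 0.187473 + 0.100678 (the passing raccoon=true cases).
Hence the posterior is 0.288151/0.408620 ≈ 0.7052.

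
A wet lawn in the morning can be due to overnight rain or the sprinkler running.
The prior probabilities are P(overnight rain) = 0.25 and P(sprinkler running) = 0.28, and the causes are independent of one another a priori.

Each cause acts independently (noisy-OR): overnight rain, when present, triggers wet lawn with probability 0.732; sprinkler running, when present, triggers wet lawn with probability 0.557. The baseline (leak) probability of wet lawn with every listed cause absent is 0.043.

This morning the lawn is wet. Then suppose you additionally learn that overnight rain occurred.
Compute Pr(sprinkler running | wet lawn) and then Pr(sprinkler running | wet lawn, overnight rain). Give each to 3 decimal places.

Pr(sprinkler running | wet lawn) ≈ 0.538; Pr(sprinkler running | wet lawn, overnight rain) ≈ 0.317

Under noisy-OR, P(wet lawn | causes) = 1 − (1−0.043)·∏(1−qᵢ) over the active causes.
Numerator (weight on configurations with sprinkler running): 0.120970 + 0.062047 = 0.183017
Normalizer over all consistent configurations: 0.043×0.75×0.72 + 0.576049×0.75×0.28 + 0.743524×0.25×0.72 + 0.886381×0.25×0.28 = 0.340071
P(sprinkler running | wet lawn) = 0.183017/0.340071 ≈ 0.538

Now condition on the additional information:
P(wet lawn | overnight rain) = 0.743524×0.72 + 0.886381×0.28 = 0.535337 + 0.248187 = 0.783524
Of this, 0.248187 comes from 0.886381×0.28 (the sprinkler running=true cases).
So P(sprinkler running | wet lawn, overnight rain) = 0.248187/0.783524 ≈ 0.317.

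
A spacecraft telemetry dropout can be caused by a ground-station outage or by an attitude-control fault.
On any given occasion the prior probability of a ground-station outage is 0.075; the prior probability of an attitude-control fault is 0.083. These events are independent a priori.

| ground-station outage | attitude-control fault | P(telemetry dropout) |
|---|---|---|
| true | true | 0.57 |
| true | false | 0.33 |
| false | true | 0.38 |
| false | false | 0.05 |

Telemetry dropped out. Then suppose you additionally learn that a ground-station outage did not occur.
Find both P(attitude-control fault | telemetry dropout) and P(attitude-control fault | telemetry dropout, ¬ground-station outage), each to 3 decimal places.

P(attitude-control fault | telemetry dropout) ≈ 0.334; P(attitude-control fault | telemetry dropout, ¬ground-station outage) ≈ 0.408

P(telemetry dropout) = 0.05*0.925*0.917 + 0.38*0.925*0.083 + 0.33*0.075*0.917 + 0.57*0.075*0.083 = 0.042411 + 0.029175 + 0.022696 + 0.003548 = 0.097830
Restricting to configurations with attitude-control fault present: 0.029175 + 0.003548 = 0.032723.
P(attitude-control fault | telemetry dropout) = 0.032723 / 0.097830 ≈ 0.334

With the extra evidence:
Sum P(telemetry dropout|·) weighted by the priors over both values of attitude-control fault:
  P(telemetry dropout | ¬ground-station outage) = 0.05×0.917 + 0.38×0.083
        = 0.045850 + 0.031540 = 0.077390
Keeping only the attitude-control fault-present terms gives 0.031540, so
  P(attitude-control fault | telemetry dropout, ¬ground-station outage) = 0.031540 / 0.077390 ≈ 0.408
Ruling out ground-station outage raises the posterior on attitude-control fault — the flip side of explaining away.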